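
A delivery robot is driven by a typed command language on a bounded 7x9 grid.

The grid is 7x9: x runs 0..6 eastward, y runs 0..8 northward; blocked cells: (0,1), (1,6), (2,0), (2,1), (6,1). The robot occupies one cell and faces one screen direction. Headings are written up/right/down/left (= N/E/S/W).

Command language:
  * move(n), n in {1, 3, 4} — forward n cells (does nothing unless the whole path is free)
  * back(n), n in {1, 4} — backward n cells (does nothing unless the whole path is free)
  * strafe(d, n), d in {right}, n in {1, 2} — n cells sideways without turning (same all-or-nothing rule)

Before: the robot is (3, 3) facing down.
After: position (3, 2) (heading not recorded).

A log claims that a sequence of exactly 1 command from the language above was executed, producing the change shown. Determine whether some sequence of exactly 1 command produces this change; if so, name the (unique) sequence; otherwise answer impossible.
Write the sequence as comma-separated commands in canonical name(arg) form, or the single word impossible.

move(1)

begin: (3, 3) facing down
t=1 move(1) ⇒ (3, 2) facing down
no rival 1-sequence matches.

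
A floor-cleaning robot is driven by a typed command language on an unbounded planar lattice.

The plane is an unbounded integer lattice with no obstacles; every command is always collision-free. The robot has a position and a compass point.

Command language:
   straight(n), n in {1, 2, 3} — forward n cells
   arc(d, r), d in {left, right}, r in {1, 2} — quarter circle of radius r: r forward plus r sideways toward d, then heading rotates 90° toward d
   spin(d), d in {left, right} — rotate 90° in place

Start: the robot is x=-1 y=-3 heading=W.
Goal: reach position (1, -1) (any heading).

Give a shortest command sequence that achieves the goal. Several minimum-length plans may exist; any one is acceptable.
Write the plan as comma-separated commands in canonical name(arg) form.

spin(right), arc(right, 2)

start: x=-1 y=-3 heading=W
[1] after spin(right): x=-1 y=-3 heading=N
[2] after arc(right, 2): x=1 y=-1 heading=E
nothing shorter than 2 reaches the goal.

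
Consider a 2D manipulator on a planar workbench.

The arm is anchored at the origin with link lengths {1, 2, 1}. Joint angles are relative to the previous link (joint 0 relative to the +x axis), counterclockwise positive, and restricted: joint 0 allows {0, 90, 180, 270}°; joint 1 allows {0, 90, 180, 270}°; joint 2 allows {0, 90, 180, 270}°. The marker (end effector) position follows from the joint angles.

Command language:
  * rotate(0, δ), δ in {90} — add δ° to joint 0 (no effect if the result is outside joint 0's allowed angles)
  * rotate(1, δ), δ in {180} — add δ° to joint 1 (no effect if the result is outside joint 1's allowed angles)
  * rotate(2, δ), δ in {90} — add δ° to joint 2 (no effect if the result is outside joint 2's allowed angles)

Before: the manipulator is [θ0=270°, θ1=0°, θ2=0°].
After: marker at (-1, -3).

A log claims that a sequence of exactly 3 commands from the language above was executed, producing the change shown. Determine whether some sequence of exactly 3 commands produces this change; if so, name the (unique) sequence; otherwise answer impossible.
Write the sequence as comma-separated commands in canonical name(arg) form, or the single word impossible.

start: [θ0=270°, θ1=0°, θ2=0°]
t=1 rotate(2, 90) ⇒ [θ0=270°, θ1=0°, θ2=90°]
t=2 rotate(2, 90) ⇒ [θ0=270°, θ1=0°, θ2=180°]
t=3 rotate(2, 90) ⇒ [θ0=270°, θ1=0°, θ2=270°]
all 27 alternatives checked — unique.

rotate(2, 90), rotate(2, 90), rotate(2, 90)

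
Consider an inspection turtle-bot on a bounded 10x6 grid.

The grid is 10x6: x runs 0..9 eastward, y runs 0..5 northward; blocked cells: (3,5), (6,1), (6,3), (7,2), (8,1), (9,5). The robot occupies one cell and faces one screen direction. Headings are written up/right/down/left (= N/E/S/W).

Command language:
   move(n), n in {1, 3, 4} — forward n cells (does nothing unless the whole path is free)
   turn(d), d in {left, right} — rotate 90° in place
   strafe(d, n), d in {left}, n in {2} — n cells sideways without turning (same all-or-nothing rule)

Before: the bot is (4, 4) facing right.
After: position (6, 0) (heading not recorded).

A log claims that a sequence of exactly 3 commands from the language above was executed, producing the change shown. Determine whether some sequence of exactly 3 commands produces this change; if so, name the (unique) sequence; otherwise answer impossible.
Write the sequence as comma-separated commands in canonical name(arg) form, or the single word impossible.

key: running strafe(left, 2) before turn(right) would end elsewhere — order is forced
initial: (4, 4) facing right
step 1 (turn(right)): (4, 4) facing down
step 2 (move(4)): (4, 0) facing down
step 3 (strafe(left, 2)): (6, 0) facing down
all 216 alternatives checked — unique.

turn(right), move(4), strafe(left, 2)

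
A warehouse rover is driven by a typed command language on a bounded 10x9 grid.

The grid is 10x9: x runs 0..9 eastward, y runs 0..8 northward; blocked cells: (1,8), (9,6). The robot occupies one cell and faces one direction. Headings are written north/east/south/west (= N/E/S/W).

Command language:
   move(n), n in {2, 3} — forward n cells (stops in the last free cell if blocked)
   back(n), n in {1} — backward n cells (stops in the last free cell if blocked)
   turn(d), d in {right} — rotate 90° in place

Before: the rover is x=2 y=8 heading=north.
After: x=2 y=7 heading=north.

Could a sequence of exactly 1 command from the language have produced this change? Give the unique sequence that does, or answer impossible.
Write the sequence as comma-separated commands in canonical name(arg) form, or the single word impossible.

back(1)

key: heading stays N — the single command does not turn
initial: x=2 y=8 heading=north
1. back(1) → x=2 y=7 heading=north
no rival 1-sequence matches.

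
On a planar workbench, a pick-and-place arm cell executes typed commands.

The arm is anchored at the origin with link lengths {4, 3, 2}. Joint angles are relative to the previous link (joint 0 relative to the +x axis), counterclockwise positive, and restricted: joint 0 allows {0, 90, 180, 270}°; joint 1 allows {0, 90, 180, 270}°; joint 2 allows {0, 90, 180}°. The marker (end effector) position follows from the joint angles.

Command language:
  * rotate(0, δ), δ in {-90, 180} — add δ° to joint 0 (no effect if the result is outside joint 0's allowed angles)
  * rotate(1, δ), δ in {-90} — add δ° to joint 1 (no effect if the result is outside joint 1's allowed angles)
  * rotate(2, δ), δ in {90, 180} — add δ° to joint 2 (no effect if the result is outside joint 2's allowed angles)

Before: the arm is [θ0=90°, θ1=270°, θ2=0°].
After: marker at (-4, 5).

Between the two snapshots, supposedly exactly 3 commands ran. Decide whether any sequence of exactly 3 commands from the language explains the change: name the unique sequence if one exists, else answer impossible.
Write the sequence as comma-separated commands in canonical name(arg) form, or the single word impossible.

rotate(0, -90), rotate(0, -90), rotate(0, -90)

from: [θ0=90°, θ1=270°, θ2=0°]
t=1 rotate(0, -90) ⇒ [θ0=0°, θ1=270°, θ2=0°]
t=2 rotate(0, -90) ⇒ [θ0=270°, θ1=270°, θ2=0°]
t=3 rotate(0, -90) ⇒ [θ0=180°, θ1=270°, θ2=0°]
no rival 3-sequence matches.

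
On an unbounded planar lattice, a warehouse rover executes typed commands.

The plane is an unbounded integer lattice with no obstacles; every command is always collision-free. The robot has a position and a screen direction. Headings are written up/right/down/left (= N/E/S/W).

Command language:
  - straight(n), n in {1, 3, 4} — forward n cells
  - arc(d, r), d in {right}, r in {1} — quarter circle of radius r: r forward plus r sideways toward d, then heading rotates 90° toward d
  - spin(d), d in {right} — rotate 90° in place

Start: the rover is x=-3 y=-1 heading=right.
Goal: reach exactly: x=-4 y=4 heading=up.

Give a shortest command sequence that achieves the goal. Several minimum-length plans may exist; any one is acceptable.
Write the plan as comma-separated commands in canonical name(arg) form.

t0: x=-3 y=-1 heading=right
[1] after spin(right): x=-3 y=-1 heading=down
[2] after spin(right): x=-3 y=-1 heading=left
[3] after arc(right, 1): x=-4 y=0 heading=up
[4] after straight(4): x=-4 y=4 heading=up
shorter routes all fall short; 4 is best.

spin(right), spin(right), arc(right, 1), straight(4)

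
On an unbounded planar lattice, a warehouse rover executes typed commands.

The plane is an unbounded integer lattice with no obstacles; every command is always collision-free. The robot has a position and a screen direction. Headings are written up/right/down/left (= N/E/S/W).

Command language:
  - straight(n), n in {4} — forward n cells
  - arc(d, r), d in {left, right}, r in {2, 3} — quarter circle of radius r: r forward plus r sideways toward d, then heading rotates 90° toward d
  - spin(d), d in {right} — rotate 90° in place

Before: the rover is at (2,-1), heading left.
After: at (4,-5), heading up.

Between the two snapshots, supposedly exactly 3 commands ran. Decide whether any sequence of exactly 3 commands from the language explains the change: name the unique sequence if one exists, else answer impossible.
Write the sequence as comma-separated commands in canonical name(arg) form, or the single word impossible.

key: running arc(left, 2) before arc(left, 3) would end elsewhere — order is forced
begin: at (2,-1), heading left
step 1 (arc(left, 3)): at (-1,-4), heading down
step 2 (arc(left, 3)): at (2,-7), heading right
step 3 (arc(left, 2)): at (4,-5), heading up
uniquely the one of 216 3-step routes that fits.

arc(left, 3), arc(left, 3), arc(left, 2)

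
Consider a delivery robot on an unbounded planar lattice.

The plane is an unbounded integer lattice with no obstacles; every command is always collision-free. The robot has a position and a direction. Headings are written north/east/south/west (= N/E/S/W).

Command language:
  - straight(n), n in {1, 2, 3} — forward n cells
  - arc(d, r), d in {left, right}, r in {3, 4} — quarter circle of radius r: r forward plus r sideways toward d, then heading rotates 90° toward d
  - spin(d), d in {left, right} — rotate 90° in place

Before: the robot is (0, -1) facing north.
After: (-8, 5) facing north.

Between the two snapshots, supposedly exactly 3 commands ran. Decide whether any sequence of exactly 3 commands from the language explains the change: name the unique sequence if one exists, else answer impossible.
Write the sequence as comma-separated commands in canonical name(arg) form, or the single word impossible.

key: heading stays N — rotations cancel among the 3 commands
begin: (0, -1) facing north
[1] after arc(left, 3): (-3, 2) facing west
[2] after straight(2): (-5, 2) facing west
[3] after arc(right, 3): (-8, 5) facing north
uniquely the one of 729 3-step routes that fits.

arc(left, 3), straight(2), arc(right, 3)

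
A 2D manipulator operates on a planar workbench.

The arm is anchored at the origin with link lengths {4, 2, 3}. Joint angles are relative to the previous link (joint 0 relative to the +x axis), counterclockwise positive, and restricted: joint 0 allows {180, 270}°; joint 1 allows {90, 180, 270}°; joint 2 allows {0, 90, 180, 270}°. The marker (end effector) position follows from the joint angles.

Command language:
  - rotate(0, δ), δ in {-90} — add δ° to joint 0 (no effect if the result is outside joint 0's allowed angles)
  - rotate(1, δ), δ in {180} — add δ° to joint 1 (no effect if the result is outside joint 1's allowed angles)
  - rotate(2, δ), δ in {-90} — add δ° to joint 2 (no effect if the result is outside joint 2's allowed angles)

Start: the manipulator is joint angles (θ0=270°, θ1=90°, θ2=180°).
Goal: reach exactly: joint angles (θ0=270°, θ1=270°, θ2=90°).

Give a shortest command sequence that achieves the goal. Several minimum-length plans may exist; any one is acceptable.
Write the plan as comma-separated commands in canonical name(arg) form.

rotate(2, -90), rotate(1, 180)

start: joint angles (θ0=270°, θ1=90°, θ2=180°)
1. rotate(2, -90) → joint angles (θ0=270°, θ1=90°, θ2=90°)
2. rotate(1, 180) → joint angles (θ0=270°, θ1=270°, θ2=90°)
nothing shorter than 2 reaches the goal.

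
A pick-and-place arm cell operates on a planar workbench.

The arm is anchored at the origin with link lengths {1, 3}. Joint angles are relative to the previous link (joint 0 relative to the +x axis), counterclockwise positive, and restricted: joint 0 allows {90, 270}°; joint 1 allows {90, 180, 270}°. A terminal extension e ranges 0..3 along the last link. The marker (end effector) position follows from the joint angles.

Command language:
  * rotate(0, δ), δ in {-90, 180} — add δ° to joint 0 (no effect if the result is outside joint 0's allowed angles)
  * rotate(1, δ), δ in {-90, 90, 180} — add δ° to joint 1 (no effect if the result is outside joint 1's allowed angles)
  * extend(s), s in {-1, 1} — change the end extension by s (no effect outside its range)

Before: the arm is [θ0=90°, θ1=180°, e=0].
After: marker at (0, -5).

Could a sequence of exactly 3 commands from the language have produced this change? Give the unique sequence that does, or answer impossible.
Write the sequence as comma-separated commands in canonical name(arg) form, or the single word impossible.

extend(1), extend(1), extend(1)

initial: [θ0=90°, θ1=180°, e=0]
[1] after extend(1): [θ0=90°, θ1=180°, e=1]
[2] after extend(1): [θ0=90°, θ1=180°, e=2]
[3] after extend(1): [θ0=90°, θ1=180°, e=3]
all 343 alternatives checked — unique.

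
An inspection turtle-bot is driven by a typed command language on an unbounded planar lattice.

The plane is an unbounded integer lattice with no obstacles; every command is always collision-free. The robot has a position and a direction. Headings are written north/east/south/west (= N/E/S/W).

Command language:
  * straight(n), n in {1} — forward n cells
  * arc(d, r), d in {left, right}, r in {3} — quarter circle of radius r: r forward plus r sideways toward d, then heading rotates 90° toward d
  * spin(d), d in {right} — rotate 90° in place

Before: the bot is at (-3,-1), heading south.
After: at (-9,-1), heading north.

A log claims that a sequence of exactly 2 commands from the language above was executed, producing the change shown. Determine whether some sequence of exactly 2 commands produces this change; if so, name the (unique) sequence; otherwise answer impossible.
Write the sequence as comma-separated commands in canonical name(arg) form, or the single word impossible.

key: cell and facing (now N) both changed — the 2 commands mix motion and turning
initial: at (-3,-1), heading south
step 1 (arc(right, 3)): at (-6,-4), heading west
step 2 (arc(right, 3)): at (-9,-1), heading north
uniquely the one of 16 2-step routes that fits.

arc(right, 3), arc(right, 3)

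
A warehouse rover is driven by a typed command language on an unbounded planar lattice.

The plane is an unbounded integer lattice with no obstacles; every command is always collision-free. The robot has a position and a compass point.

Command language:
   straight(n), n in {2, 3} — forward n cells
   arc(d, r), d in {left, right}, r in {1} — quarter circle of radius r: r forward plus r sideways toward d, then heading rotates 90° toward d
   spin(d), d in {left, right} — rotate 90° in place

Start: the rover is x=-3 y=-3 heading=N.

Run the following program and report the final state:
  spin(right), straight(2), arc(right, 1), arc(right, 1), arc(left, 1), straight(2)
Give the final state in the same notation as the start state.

start: x=-3 y=-3 heading=N
t=1 spin(right) ⇒ x=-3 y=-3 heading=E
t=2 straight(2) ⇒ x=-1 y=-3 heading=E
t=3 arc(right, 1) ⇒ x=0 y=-4 heading=S
t=4 arc(right, 1) ⇒ x=-1 y=-5 heading=W
t=5 arc(left, 1) ⇒ x=-2 y=-6 heading=S
t=6 straight(2) ⇒ x=-2 y=-8 heading=S

x=-2 y=-8 heading=S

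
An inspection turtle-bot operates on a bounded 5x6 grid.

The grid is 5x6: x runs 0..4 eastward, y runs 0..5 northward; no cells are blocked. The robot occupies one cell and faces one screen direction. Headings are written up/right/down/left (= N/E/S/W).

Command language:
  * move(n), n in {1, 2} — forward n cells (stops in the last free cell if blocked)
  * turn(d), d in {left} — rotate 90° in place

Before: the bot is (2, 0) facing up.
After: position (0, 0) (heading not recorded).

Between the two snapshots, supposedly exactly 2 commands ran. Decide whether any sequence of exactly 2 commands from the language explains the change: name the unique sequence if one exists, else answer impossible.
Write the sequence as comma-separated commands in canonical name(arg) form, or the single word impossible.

key: running move(2) before turn(left) would end elsewhere — order is forced
from: (2, 0) facing up
1. turn(left) → (2, 0) facing left
2. move(2) → (0, 0) facing left
uniquely the one of 9 2-step routes that fits.

turn(left), move(2)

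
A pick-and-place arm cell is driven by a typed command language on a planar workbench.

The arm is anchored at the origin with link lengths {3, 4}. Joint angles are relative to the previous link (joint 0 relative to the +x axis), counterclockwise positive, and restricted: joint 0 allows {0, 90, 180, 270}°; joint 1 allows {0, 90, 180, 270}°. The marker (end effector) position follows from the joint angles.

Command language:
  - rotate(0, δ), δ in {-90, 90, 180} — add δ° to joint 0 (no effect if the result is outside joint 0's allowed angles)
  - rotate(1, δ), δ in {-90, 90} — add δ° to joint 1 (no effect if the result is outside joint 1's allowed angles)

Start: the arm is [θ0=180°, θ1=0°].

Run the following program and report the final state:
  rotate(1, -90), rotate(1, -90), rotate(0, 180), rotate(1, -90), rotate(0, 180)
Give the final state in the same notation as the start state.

[θ0=180°, θ1=90°]

start: [θ0=180°, θ1=0°]
1. rotate(1, -90) → [θ0=180°, θ1=270°]
2. rotate(1, -90) → [θ0=180°, θ1=180°]
3. rotate(0, 180) → [θ0=0°, θ1=180°]
4. rotate(1, -90) → [θ0=0°, θ1=90°]
5. rotate(0, 180) → [θ0=180°, θ1=90°]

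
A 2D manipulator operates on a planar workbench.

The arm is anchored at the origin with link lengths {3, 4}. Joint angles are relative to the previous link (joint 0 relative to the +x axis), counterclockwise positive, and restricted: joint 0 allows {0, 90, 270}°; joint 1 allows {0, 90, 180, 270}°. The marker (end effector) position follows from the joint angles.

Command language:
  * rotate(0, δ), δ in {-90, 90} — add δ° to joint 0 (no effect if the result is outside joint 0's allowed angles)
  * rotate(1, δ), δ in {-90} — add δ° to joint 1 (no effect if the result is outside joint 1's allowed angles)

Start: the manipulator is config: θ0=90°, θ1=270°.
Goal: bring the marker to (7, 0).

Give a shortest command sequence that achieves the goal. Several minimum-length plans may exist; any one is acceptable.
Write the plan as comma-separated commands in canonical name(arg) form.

rotate(0, -90), rotate(1, -90), rotate(1, -90), rotate(1, -90)

initial: config: θ0=90°, θ1=270°
[1] after rotate(0, -90): config: θ0=0°, θ1=270°
[2] after rotate(1, -90): config: θ0=0°, θ1=180°
[3] after rotate(1, -90): config: θ0=0°, θ1=90°
[4] after rotate(1, -90): config: θ0=0°, θ1=0°
no 3-step plan works, so 4 is optimal.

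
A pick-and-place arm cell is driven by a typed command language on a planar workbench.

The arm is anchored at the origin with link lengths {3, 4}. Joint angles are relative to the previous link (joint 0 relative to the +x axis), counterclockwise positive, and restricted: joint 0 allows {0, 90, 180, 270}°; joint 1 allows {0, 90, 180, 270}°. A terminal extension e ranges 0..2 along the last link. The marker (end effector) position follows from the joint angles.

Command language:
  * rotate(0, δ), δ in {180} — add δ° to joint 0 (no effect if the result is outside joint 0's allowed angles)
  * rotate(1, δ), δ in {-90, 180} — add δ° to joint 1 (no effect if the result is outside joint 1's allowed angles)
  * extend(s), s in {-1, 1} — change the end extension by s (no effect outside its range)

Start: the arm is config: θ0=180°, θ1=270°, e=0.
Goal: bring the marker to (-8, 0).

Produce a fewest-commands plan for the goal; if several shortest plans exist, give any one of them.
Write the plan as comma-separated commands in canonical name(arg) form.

extend(1), rotate(1, 180), rotate(1, -90)

t0: config: θ0=180°, θ1=270°, e=0
1. extend(1) → config: θ0=180°, θ1=270°, e=1
2. rotate(1, 180) → config: θ0=180°, θ1=90°, e=1
3. rotate(1, -90) → config: θ0=180°, θ1=0°, e=1
minimal: 3 command(s), checked below 3.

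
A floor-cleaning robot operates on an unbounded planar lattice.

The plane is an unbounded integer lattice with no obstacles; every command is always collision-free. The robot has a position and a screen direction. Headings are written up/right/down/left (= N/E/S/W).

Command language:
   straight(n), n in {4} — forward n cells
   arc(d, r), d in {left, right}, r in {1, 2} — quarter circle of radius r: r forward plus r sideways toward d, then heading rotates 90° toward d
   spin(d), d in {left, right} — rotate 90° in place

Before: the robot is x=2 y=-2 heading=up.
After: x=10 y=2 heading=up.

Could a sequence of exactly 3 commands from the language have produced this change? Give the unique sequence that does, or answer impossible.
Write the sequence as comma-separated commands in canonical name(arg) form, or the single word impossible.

key: order matters: swapping arc(right, 2) and arc(left, 2) lands elsewhere
from: x=2 y=-2 heading=up
step 1 (arc(right, 2)): x=4 y=0 heading=right
step 2 (straight(4)): x=8 y=0 heading=right
step 3 (arc(left, 2)): x=10 y=2 heading=up
no rival 3-sequence matches.

arc(right, 2), straight(4), arc(left, 2)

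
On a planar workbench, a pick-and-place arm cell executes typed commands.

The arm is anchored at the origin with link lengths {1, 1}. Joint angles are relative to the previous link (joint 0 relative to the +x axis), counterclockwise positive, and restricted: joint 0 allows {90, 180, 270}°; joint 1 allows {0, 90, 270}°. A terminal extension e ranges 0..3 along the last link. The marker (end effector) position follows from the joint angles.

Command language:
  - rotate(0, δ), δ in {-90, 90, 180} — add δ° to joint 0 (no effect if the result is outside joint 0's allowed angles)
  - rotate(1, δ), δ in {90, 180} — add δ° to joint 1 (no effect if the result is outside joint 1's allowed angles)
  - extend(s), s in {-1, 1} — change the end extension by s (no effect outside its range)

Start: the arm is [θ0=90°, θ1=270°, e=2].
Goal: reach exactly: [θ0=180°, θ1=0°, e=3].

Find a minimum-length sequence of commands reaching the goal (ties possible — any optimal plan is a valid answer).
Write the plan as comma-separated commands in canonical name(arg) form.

begin: [θ0=90°, θ1=270°, e=2]
1. extend(1) → [θ0=90°, θ1=270°, e=3]
2. rotate(0, 90) → [θ0=180°, θ1=270°, e=3]
3. rotate(1, 90) → [θ0=180°, θ1=0°, e=3]
minimal: 3 command(s), checked below 3.

extend(1), rotate(0, 90), rotate(1, 90)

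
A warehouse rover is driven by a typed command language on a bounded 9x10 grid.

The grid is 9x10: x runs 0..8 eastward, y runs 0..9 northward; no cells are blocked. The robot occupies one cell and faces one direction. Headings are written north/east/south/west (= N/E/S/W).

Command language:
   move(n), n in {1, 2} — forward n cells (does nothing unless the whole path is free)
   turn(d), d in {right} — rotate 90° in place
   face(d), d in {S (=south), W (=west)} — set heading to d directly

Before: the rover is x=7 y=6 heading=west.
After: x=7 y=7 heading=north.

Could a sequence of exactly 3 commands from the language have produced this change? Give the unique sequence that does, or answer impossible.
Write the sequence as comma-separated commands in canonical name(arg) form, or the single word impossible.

key: order matters: swapping face(W) and move(1) lands elsewhere
start: x=7 y=6 heading=west
t=1 face(W) ⇒ x=7 y=6 heading=west
t=2 turn(right) ⇒ x=7 y=6 heading=north
t=3 move(1) ⇒ x=7 y=7 heading=north
uniquely the one of 125 3-step routes that fits.

face(W), turn(right), move(1)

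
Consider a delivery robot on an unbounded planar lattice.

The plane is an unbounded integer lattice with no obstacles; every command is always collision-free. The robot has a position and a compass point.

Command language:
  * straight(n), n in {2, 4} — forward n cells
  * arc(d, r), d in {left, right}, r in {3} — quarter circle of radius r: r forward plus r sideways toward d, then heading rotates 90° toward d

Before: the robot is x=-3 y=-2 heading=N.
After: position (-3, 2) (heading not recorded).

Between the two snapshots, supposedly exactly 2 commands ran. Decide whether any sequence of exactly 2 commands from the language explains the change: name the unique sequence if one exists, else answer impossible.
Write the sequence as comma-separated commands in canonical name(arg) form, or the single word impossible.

straight(2), straight(2)

start: x=-3 y=-2 heading=N
step 1 (straight(2)): x=-3 y=0 heading=N
step 2 (straight(2)): x=-3 y=2 heading=N
uniquely the one of 16 2-step routes that fits.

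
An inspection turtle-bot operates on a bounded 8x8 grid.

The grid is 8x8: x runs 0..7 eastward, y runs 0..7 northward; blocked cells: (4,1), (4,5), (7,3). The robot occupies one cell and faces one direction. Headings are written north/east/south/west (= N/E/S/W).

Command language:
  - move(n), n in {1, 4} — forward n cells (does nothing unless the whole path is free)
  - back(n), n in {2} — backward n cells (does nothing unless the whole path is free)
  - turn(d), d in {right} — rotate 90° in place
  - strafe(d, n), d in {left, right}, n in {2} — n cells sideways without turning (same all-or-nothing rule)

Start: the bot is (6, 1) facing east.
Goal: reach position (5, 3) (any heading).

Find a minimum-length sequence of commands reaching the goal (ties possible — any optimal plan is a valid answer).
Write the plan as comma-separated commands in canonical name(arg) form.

from: (6, 1) facing east
1. strafe(left, 2) → (6, 3) facing east
2. back(2) → (4, 3) facing east
3. move(1) → (5, 3) facing east
nothing shorter than 3 reaches the goal.

strafe(left, 2), back(2), move(1)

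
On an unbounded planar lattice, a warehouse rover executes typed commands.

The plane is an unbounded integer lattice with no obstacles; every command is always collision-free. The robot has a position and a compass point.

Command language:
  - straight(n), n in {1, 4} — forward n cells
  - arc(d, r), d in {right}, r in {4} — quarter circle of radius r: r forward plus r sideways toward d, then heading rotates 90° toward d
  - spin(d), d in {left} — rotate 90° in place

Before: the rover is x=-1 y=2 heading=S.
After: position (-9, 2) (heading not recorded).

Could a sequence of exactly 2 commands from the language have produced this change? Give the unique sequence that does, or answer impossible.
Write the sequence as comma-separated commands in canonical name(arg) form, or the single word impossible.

begin: x=-1 y=2 heading=S
t=1 arc(right, 4) ⇒ x=-5 y=-2 heading=W
t=2 arc(right, 4) ⇒ x=-9 y=2 heading=N
no other 2-command option fits: unique.

arc(right, 4), arc(right, 4)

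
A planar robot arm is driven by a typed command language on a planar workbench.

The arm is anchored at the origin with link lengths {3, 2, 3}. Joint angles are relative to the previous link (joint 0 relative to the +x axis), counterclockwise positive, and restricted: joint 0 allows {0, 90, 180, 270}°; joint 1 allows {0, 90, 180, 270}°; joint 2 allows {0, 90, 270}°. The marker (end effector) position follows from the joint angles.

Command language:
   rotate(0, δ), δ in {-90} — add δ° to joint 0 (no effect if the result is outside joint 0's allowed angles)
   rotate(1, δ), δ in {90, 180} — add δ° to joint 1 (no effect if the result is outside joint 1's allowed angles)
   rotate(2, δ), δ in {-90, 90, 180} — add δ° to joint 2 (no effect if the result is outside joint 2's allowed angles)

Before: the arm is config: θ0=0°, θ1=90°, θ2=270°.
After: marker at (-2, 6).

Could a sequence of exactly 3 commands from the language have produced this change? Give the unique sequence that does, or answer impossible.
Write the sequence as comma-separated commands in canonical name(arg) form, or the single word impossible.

begin: config: θ0=0°, θ1=90°, θ2=270°
[1] after rotate(0, -90): config: θ0=270°, θ1=90°, θ2=270°
[2] after rotate(0, -90): config: θ0=180°, θ1=90°, θ2=270°
[3] after rotate(0, -90): config: θ0=90°, θ1=90°, θ2=270°
uniquely the one of 216 3-step routes that fits.

rotate(0, -90), rotate(0, -90), rotate(0, -90)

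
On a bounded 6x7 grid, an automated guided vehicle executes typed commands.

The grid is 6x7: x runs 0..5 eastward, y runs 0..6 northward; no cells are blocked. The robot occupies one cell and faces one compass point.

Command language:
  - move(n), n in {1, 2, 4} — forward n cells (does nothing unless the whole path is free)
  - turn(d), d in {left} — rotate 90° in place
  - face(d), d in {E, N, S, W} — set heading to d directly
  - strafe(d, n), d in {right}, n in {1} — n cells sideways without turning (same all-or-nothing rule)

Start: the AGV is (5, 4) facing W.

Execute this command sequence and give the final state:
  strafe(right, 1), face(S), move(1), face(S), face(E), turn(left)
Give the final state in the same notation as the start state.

from: (5, 4) facing W
step 1 (strafe(right, 1)): (5, 5) facing W
step 2 (face(S)): (5, 5) facing S
step 3 (move(1)): (5, 4) facing S
step 4 (face(S)): (5, 4) facing S
step 5 (face(E)): (5, 4) facing E
step 6 (turn(left)): (5, 4) facing N

(5, 4) facing N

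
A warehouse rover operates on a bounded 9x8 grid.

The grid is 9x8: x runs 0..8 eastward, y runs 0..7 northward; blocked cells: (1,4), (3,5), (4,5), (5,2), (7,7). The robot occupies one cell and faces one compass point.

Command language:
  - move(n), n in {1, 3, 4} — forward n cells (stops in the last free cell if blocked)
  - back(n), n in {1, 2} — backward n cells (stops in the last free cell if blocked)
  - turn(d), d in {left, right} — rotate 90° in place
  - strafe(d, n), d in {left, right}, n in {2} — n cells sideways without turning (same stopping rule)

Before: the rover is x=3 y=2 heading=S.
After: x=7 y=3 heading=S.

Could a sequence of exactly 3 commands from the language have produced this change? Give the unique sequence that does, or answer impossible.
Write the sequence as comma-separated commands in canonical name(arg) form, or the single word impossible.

back(1), strafe(left, 2), strafe(left, 2)

key: order matters: swapping back(1) and strafe(left, 2) lands elsewhere
initial: x=3 y=2 heading=S
1. back(1) → x=3 y=3 heading=S
2. strafe(left, 2) → x=5 y=3 heading=S
3. strafe(left, 2) → x=7 y=3 heading=S
uniquely the one of 729 3-step routes that fits.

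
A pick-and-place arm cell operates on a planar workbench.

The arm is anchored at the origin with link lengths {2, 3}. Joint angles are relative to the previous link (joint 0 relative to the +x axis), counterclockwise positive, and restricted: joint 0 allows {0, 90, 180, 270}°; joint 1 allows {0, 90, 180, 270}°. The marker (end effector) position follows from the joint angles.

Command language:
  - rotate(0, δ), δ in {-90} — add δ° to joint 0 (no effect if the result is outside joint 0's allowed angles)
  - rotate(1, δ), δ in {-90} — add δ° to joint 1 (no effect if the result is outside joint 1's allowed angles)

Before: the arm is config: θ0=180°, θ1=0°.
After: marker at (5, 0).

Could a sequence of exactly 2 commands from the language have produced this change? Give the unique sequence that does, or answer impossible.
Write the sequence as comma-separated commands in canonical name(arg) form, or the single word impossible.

initial: config: θ0=180°, θ1=0°
t=1 rotate(0, -90) ⇒ config: θ0=90°, θ1=0°
t=2 rotate(0, -90) ⇒ config: θ0=0°, θ1=0°
uniquely the one of 4 2-step routes that fits.

rotate(0, -90), rotate(0, -90)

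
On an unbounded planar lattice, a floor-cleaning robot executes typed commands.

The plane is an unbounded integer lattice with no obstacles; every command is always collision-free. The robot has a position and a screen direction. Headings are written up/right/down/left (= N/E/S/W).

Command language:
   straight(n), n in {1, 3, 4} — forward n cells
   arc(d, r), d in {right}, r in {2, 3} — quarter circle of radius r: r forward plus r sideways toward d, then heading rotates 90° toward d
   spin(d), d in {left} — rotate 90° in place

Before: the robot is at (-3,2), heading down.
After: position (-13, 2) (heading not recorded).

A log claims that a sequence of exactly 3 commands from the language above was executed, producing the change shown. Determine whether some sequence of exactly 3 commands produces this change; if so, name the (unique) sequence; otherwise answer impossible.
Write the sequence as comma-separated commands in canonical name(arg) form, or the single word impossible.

from: at (-3,2), heading down
step 1 (arc(right, 3)): at (-6,-1), heading left
step 2 (straight(4)): at (-10,-1), heading left
step 3 (arc(right, 3)): at (-13,2), heading up
no rival 3-sequence matches.

arc(right, 3), straight(4), arc(right, 3)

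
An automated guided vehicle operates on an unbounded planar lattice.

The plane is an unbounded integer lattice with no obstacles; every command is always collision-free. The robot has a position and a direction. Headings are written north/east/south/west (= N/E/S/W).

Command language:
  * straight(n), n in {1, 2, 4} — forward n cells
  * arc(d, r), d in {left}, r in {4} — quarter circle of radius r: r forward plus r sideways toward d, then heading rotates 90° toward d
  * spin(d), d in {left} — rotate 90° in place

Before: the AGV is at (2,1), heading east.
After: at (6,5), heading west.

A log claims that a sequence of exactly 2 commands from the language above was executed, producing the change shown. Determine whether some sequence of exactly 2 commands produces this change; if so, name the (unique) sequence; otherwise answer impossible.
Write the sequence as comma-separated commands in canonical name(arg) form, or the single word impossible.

key: cell and facing (now W) both changed — the 2 commands mix motion and turning
initial: at (2,1), heading east
1. arc(left, 4) → at (6,5), heading north
2. spin(left) → at (6,5), heading west
all 25 alternatives checked — unique.

arc(left, 4), spin(left)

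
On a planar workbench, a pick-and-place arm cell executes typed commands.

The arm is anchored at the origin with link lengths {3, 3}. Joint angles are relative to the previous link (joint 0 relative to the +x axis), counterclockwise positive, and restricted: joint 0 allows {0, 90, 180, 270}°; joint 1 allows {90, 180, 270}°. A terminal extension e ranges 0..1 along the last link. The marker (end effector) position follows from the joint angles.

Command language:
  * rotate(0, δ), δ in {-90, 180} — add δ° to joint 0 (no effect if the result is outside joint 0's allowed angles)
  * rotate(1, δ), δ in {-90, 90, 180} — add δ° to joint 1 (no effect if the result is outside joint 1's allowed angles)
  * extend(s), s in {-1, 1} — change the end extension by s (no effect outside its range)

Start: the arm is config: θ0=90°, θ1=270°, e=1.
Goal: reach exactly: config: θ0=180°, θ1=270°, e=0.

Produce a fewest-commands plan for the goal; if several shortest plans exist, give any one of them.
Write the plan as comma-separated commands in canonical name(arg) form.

start: config: θ0=90°, θ1=270°, e=1
[1] after extend(-1): config: θ0=90°, θ1=270°, e=0
[2] after rotate(0, 180): config: θ0=270°, θ1=270°, e=0
[3] after rotate(0, -90): config: θ0=180°, θ1=270°, e=0
no 2-step plan works, so 3 is optimal.

extend(-1), rotate(0, 180), rotate(0, -90)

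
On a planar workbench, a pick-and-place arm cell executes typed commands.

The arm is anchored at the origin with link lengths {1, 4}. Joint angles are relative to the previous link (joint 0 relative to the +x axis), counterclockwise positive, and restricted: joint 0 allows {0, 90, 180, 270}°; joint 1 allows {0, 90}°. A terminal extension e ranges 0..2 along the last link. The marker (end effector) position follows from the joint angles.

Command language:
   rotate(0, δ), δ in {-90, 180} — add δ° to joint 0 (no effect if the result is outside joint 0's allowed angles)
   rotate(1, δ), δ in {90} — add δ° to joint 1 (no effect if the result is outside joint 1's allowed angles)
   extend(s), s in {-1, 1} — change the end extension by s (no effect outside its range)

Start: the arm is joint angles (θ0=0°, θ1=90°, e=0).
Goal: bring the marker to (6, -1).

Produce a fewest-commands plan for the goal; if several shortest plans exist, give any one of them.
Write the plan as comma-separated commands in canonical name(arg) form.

rotate(0, -90), extend(1), extend(1)

initial: joint angles (θ0=0°, θ1=90°, e=0)
1. rotate(0, -90) → joint angles (θ0=270°, θ1=90°, e=0)
2. extend(1) → joint angles (θ0=270°, θ1=90°, e=1)
3. extend(1) → joint angles (θ0=270°, θ1=90°, e=2)
minimal: 3 command(s), checked below 3.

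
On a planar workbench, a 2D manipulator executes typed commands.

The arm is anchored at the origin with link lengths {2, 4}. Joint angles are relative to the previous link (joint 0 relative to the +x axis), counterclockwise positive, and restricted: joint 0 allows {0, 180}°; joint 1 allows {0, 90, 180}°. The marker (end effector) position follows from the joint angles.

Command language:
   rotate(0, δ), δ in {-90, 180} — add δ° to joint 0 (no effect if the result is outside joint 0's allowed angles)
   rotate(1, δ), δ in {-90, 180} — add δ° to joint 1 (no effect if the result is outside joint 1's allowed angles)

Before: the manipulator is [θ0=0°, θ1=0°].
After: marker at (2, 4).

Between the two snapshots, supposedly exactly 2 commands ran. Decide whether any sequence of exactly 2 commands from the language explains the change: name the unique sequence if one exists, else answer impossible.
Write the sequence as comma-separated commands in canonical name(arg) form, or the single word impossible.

key: running rotate(1, -90) before rotate(1, 180) would end elsewhere — order is forced
start: [θ0=0°, θ1=0°]
t=1 rotate(1, 180) ⇒ [θ0=0°, θ1=180°]
t=2 rotate(1, -90) ⇒ [θ0=0°, θ1=90°]
no other 2-command option fits: unique.

rotate(1, 180), rotate(1, -90)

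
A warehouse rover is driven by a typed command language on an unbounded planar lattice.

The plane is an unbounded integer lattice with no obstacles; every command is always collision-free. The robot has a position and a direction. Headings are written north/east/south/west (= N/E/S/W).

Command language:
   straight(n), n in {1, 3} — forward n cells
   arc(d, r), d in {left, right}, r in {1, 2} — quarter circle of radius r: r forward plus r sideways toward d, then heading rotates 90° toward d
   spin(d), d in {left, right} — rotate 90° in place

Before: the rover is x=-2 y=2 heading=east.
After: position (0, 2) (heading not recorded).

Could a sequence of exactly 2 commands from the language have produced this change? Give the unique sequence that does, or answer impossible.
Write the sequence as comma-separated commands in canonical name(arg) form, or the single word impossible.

start: x=-2 y=2 heading=east
[1] after straight(1): x=-1 y=2 heading=east
[2] after straight(1): x=0 y=2 heading=east
no other 2-command option fits: unique.

straight(1), straight(1)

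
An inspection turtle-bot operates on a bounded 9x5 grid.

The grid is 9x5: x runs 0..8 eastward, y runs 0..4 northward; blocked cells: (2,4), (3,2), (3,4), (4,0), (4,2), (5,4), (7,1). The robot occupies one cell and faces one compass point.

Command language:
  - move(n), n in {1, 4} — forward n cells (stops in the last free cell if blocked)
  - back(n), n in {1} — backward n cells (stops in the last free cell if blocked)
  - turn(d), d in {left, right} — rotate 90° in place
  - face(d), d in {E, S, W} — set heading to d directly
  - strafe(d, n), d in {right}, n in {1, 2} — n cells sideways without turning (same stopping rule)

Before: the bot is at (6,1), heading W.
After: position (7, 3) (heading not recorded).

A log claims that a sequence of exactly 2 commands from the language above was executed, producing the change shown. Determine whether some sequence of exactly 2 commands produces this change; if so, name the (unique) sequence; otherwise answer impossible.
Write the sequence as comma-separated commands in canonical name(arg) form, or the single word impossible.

key: order matters: swapping strafe(right, 2) and back(1) lands elsewhere
start: at (6,1), heading W
t=1 strafe(right, 2) ⇒ at (6,3), heading W
t=2 back(1) ⇒ at (7,3), heading W
no rival 2-sequence matches.

strafe(right, 2), back(1)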